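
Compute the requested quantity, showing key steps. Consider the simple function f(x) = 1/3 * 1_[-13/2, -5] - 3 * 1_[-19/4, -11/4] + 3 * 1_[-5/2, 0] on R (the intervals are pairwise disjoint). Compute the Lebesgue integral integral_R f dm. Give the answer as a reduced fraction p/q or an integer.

For a simple function f = sum_i c_i * 1_{A_i} with disjoint A_i,
  integral f dm = sum_i c_i * m(A_i).
Lengths of the A_i:
  m(A_1) = -5 - (-13/2) = 3/2.
  m(A_2) = -11/4 - (-19/4) = 2.
  m(A_3) = 0 - (-5/2) = 5/2.
Contributions c_i * m(A_i):
  (1/3) * (3/2) = 1/2.
  (-3) * (2) = -6.
  (3) * (5/2) = 15/2.
Total: 1/2 - 6 + 15/2 = 2.

2


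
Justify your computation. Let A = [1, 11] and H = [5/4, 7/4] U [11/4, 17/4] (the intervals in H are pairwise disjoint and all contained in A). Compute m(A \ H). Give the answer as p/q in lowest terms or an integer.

The ambient interval has length m(A) = 11 - 1 = 10.
Since the holes are disjoint and sit inside A, by finite additivity
  m(H) = sum_i (b_i - a_i), and m(A \ H) = m(A) - m(H).
Computing the hole measures:
  m(H_1) = 7/4 - 5/4 = 1/2.
  m(H_2) = 17/4 - 11/4 = 3/2.
Summed: m(H) = 1/2 + 3/2 = 2.
So m(A \ H) = 10 - 2 = 8.

8


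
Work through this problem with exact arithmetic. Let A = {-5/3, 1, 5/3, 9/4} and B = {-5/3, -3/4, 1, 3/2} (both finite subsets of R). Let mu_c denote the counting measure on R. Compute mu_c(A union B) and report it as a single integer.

Counting measure on a finite set equals cardinality. By inclusion-exclusion, |A union B| = |A| + |B| - |A cap B|.
|A| = 4, |B| = 4, |A cap B| = 2.
So mu_c(A union B) = 4 + 4 - 2 = 6.

6


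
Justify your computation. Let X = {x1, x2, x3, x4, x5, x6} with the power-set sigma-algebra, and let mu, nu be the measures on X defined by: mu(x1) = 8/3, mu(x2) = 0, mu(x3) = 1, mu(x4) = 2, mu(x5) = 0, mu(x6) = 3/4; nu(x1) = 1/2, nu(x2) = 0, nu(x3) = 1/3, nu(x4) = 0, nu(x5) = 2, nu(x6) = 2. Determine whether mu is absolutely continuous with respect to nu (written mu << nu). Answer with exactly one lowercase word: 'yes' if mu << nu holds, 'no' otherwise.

mu << nu means: every nu-null measurable set is also mu-null; equivalently, for every atom x, if nu({x}) = 0 then mu({x}) = 0.
Checking each atom:
  x1: nu = 1/2 > 0 -> no constraint.
  x2: nu = 0, mu = 0 -> consistent with mu << nu.
  x3: nu = 1/3 > 0 -> no constraint.
  x4: nu = 0, mu = 2 > 0 -> violates mu << nu.
  x5: nu = 2 > 0 -> no constraint.
  x6: nu = 2 > 0 -> no constraint.
The atom(s) x4 violate the condition (nu = 0 but mu > 0). Therefore mu is NOT absolutely continuous w.r.t. nu.

no


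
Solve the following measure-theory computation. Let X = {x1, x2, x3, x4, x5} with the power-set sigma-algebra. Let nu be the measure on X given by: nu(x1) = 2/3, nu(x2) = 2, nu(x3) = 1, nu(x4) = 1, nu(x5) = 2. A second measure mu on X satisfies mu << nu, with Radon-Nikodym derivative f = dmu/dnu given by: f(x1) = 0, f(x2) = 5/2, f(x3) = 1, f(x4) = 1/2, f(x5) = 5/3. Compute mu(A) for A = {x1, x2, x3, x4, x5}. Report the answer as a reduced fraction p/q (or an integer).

By the defining property of the Radon-Nikodym derivative, for every measurable set A,
  mu(A) = integral_A f dnu.
Since nu is a discrete measure concentrated on the atoms of X, the integral over A reduces to the sum
  mu(A) = sum_{x in A} f(x) * nu({x}).
Computing each term:
  x1: f(x1) * nu(x1) = 0 * 2/3 = 0.
  x2: f(x2) * nu(x2) = 5/2 * 2 = 5.
  x3: f(x3) * nu(x3) = 1 * 1 = 1.
  x4: f(x4) * nu(x4) = 1/2 * 1 = 1/2.
  x5: f(x5) * nu(x5) = 5/3 * 2 = 10/3.
Summing: mu(A) = 0 + 5 + 1 + 1/2 + 10/3 = 59/6.

59/6


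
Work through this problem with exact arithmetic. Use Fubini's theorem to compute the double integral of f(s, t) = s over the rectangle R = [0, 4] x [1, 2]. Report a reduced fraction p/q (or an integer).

f(s, t) is a tensor product of a function of s and a function of t, and both factors are bounded continuous (hence Lebesgue integrable) on the rectangle, so Fubini's theorem applies:
  integral_R f d(m x m) = (integral_a1^b1 s ds) * (integral_a2^b2 1 dt).
Inner integral in s: integral_{0}^{4} s ds = (4^2 - 0^2)/2
  = 8.
Inner integral in t: integral_{1}^{2} 1 dt = (2^1 - 1^1)/1
  = 1.
Product: (8) * (1) = 8.

8


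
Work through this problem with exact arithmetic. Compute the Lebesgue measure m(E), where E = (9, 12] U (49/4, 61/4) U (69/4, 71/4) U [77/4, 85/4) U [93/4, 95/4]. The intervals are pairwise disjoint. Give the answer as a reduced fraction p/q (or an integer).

For pairwise disjoint intervals, m(union_i I_i) = sum_i m(I_i),
and m is invariant under swapping open/closed endpoints (single points have measure 0).
So m(E) = sum_i (b_i - a_i).
  I_1 has length 12 - 9 = 3.
  I_2 has length 61/4 - 49/4 = 3.
  I_3 has length 71/4 - 69/4 = 1/2.
  I_4 has length 85/4 - 77/4 = 2.
  I_5 has length 95/4 - 93/4 = 1/2.
Summing:
  m(E) = 3 + 3 + 1/2 + 2 + 1/2 = 9.

9


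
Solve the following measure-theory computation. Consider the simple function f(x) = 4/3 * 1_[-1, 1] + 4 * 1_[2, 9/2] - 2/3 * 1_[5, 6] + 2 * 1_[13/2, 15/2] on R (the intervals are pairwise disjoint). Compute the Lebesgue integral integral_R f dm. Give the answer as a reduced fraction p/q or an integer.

For a simple function f = sum_i c_i * 1_{A_i} with disjoint A_i,
  integral f dm = sum_i c_i * m(A_i).
Lengths of the A_i:
  m(A_1) = 1 - (-1) = 2.
  m(A_2) = 9/2 - 2 = 5/2.
  m(A_3) = 6 - 5 = 1.
  m(A_4) = 15/2 - 13/2 = 1.
Contributions c_i * m(A_i):
  (4/3) * (2) = 8/3.
  (4) * (5/2) = 10.
  (-2/3) * (1) = -2/3.
  (2) * (1) = 2.
Total: 8/3 + 10 - 2/3 + 2 = 14.

14


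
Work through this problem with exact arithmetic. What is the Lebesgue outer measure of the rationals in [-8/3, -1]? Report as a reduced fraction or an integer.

Q cap [-8/3, -1] is countable; list its elements as q_1, q_2, ... . Fix eps > 0 and cover the k-th point by an interval of length eps * 2^(-k). The cover has total length eps * sum_{k>=1} 2^(-k) = eps, so by definition of outer measure m*(Q cap [-8/3, -1]) <= eps. Since eps was arbitrary and m* >= 0, the outer measure is 0.

0


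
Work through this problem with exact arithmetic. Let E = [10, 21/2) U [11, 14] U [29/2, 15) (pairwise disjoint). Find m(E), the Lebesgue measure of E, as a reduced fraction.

For pairwise disjoint intervals, m(union_i I_i) = sum_i m(I_i),
and m is invariant under swapping open/closed endpoints (single points have measure 0).
So m(E) = sum_i (b_i - a_i).
  I_1 has length 21/2 - 10 = 1/2.
  I_2 has length 14 - 11 = 3.
  I_3 has length 15 - 29/2 = 1/2.
Summing:
  m(E) = 1/2 + 3 + 1/2 = 4.

4


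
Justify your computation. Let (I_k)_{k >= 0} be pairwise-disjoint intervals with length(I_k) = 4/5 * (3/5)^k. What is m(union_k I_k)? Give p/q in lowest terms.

By countable additivity of the Lebesgue measure on pairwise disjoint measurable sets,
  m(union_{k >= 0} I_k) = sum_{k >= 0} m(I_k) = sum_{k >= 0} a * r^k,
  with a = 4/5 and r = 3/5.
Since 0 < r = 3/5 < 1, the geometric series converges:
  sum_{k >= 0} a * r^k = a / (1 - r).
  = 4/5 / (1 - 3/5)
  = 4/5 / (2/5)
  = 2.

2


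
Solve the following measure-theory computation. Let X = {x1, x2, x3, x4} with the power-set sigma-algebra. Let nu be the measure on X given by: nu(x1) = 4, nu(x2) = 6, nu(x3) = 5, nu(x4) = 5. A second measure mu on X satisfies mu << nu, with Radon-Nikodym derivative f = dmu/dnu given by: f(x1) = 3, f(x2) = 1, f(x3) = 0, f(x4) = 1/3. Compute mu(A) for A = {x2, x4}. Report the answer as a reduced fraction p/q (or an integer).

By the defining property of the Radon-Nikodym derivative, for every measurable set A,
  mu(A) = integral_A f dnu.
Since nu is a discrete measure concentrated on the atoms of X, the integral over A reduces to the sum
  mu(A) = sum_{x in A} f(x) * nu({x}).
Computing each term:
  x2: f(x2) * nu(x2) = 1 * 6 = 6.
  x4: f(x4) * nu(x4) = 1/3 * 5 = 5/3.
Summing: mu(A) = 6 + 5/3 = 23/3.

23/3


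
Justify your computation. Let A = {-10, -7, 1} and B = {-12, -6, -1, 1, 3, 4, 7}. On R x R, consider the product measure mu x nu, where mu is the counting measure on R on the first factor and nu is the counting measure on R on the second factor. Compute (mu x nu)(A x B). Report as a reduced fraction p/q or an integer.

For a measurable rectangle A x B, the product measure satisfies
  (mu x nu)(A x B) = mu(A) * nu(B).
  mu(A) = 3.
  nu(B) = 7.
  (mu x nu)(A x B) = 3 * 7 = 21.

21


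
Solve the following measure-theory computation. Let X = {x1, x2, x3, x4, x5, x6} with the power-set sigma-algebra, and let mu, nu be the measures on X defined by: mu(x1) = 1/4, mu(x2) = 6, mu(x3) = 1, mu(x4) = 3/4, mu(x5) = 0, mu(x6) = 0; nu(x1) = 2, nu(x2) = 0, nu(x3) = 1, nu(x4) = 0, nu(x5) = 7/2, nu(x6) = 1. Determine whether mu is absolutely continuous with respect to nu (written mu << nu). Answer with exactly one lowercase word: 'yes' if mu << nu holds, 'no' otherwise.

mu << nu means: every nu-null measurable set is also mu-null; equivalently, for every atom x, if nu({x}) = 0 then mu({x}) = 0.
Checking each atom:
  x1: nu = 2 > 0 -> no constraint.
  x2: nu = 0, mu = 6 > 0 -> violates mu << nu.
  x3: nu = 1 > 0 -> no constraint.
  x4: nu = 0, mu = 3/4 > 0 -> violates mu << nu.
  x5: nu = 7/2 > 0 -> no constraint.
  x6: nu = 1 > 0 -> no constraint.
The atom(s) x2, x4 violate the condition (nu = 0 but mu > 0). Therefore mu is NOT absolutely continuous w.r.t. nu.

no


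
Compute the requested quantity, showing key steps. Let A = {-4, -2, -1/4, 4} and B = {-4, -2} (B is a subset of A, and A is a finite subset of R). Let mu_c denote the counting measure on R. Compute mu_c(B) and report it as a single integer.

Counting measure assigns mu_c(E) = |E| (number of elements) when E is finite.
B has 2 element(s), so mu_c(B) = 2.

2


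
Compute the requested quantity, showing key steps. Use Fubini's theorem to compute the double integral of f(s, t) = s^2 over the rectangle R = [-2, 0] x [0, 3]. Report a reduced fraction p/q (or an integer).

f(s, t) is a tensor product of a function of s and a function of t, and both factors are bounded continuous (hence Lebesgue integrable) on the rectangle, so Fubini's theorem applies:
  integral_R f d(m x m) = (integral_a1^b1 s^2 ds) * (integral_a2^b2 1 dt).
Inner integral in s: integral_{-2}^{0} s^2 ds = (0^3 - (-2)^3)/3
  = 8/3.
Inner integral in t: integral_{0}^{3} 1 dt = (3^1 - 0^1)/1
  = 3.
Product: (8/3) * (3) = 8.

8


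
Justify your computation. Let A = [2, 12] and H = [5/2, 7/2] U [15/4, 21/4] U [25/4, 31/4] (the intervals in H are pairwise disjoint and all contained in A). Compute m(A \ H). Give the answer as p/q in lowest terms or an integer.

The ambient interval has length m(A) = 12 - 2 = 10.
Since the holes are disjoint and sit inside A, by finite additivity
  m(H) = sum_i (b_i - a_i), and m(A \ H) = m(A) - m(H).
Computing the hole measures:
  m(H_1) = 7/2 - 5/2 = 1.
  m(H_2) = 21/4 - 15/4 = 3/2.
  m(H_3) = 31/4 - 25/4 = 3/2.
Summed: m(H) = 1 + 3/2 + 3/2 = 4.
So m(A \ H) = 10 - 4 = 6.

6


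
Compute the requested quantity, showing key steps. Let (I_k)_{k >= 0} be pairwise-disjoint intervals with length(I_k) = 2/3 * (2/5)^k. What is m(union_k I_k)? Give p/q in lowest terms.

By countable additivity of the Lebesgue measure on pairwise disjoint measurable sets,
  m(union_{k >= 0} I_k) = sum_{k >= 0} m(I_k) = sum_{k >= 0} a * r^k,
  with a = 2/3 and r = 2/5.
Since 0 < r = 2/5 < 1, the geometric series converges:
  sum_{k >= 0} a * r^k = a / (1 - r).
  = 2/3 / (1 - 2/5)
  = 2/3 / (3/5)
  = 10/9.

10/9


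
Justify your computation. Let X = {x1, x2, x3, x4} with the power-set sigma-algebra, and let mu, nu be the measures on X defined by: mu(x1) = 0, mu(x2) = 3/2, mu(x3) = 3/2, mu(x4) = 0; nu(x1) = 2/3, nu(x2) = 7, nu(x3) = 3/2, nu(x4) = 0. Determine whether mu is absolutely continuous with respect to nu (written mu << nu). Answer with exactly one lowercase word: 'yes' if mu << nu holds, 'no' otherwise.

mu << nu means: every nu-null measurable set is also mu-null; equivalently, for every atom x, if nu({x}) = 0 then mu({x}) = 0.
Checking each atom:
  x1: nu = 2/3 > 0 -> no constraint.
  x2: nu = 7 > 0 -> no constraint.
  x3: nu = 3/2 > 0 -> no constraint.
  x4: nu = 0, mu = 0 -> consistent with mu << nu.
No atom violates the condition. Therefore mu << nu.

yes


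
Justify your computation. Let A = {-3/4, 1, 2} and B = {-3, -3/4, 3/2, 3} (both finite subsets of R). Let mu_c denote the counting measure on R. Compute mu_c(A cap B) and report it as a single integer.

Counting measure on a finite set equals cardinality. mu_c(A cap B) = |A cap B| (elements appearing in both).
Enumerating the elements of A that also lie in B gives 1 element(s).
So mu_c(A cap B) = 1.

1


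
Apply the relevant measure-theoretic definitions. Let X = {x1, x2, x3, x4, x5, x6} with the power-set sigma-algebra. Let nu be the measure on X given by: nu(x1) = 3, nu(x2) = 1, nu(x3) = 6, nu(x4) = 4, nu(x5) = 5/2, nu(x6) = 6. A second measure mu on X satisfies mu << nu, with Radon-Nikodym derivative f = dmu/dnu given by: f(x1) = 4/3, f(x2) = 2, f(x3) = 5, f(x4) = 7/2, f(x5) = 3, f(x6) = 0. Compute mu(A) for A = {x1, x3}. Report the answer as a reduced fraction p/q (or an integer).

By the defining property of the Radon-Nikodym derivative, for every measurable set A,
  mu(A) = integral_A f dnu.
Since nu is a discrete measure concentrated on the atoms of X, the integral over A reduces to the sum
  mu(A) = sum_{x in A} f(x) * nu({x}).
Computing each term:
  x1: f(x1) * nu(x1) = 4/3 * 3 = 4.
  x3: f(x3) * nu(x3) = 5 * 6 = 30.
Summing: mu(A) = 4 + 30 = 34.

34


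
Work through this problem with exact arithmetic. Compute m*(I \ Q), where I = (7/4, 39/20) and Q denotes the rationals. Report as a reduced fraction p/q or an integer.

The interval I = (7/4, 39/20) has m(I) = 39/20 - 7/4 = 1/5 (endpoints are measure-zero, so open/closed/half-open agree). Write I = (I cap Q) u (I \ Q). The rationals in I are countable, so m*(I cap Q) = 0 (cover each rational by intervals whose total length is arbitrarily small). By countable subadditivity m*(I) <= m*(I cap Q) + m*(I \ Q), hence m*(I \ Q) >= m(I) = 1/5. The reverse inequality m*(I \ Q) <= m*(I) = 1/5 is trivial since (I \ Q) is a subset of I. Therefore m*(I \ Q) = 1/5.

1/5


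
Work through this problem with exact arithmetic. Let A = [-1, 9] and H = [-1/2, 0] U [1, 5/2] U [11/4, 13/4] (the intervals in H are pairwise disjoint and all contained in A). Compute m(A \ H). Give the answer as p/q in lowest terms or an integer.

The ambient interval has length m(A) = 9 - (-1) = 10.
Since the holes are disjoint and sit inside A, by finite additivity
  m(H) = sum_i (b_i - a_i), and m(A \ H) = m(A) - m(H).
Computing the hole measures:
  m(H_1) = 0 - (-1/2) = 1/2.
  m(H_2) = 5/2 - 1 = 3/2.
  m(H_3) = 13/4 - 11/4 = 1/2.
Summed: m(H) = 1/2 + 3/2 + 1/2 = 5/2.
So m(A \ H) = 10 - 5/2 = 15/2.

15/2


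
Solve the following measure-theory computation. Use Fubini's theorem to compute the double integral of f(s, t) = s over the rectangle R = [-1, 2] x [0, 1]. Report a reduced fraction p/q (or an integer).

f(s, t) is a tensor product of a function of s and a function of t, and both factors are bounded continuous (hence Lebesgue integrable) on the rectangle, so Fubini's theorem applies:
  integral_R f d(m x m) = (integral_a1^b1 s ds) * (integral_a2^b2 1 dt).
Inner integral in s: integral_{-1}^{2} s ds = (2^2 - (-1)^2)/2
  = 3/2.
Inner integral in t: integral_{0}^{1} 1 dt = (1^1 - 0^1)/1
  = 1.
Product: (3/2) * (1) = 3/2.

3/2


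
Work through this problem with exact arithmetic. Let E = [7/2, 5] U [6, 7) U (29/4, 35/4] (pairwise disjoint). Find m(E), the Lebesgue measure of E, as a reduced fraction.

For pairwise disjoint intervals, m(union_i I_i) = sum_i m(I_i),
and m is invariant under swapping open/closed endpoints (single points have measure 0).
So m(E) = sum_i (b_i - a_i).
  I_1 has length 5 - 7/2 = 3/2.
  I_2 has length 7 - 6 = 1.
  I_3 has length 35/4 - 29/4 = 3/2.
Summing:
  m(E) = 3/2 + 1 + 3/2 = 4.

4


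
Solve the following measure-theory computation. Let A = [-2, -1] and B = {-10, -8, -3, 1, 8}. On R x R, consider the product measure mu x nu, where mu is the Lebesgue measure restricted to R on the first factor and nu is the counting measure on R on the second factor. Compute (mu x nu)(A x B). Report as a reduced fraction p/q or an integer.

For a measurable rectangle A x B, the product measure satisfies
  (mu x nu)(A x B) = mu(A) * nu(B).
  mu(A) = 1.
  nu(B) = 5.
  (mu x nu)(A x B) = 1 * 5 = 5.

5


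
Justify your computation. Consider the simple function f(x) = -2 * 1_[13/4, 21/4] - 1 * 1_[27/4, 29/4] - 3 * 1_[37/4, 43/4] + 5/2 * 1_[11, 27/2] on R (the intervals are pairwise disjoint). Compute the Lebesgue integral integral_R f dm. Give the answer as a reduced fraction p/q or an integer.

For a simple function f = sum_i c_i * 1_{A_i} with disjoint A_i,
  integral f dm = sum_i c_i * m(A_i).
Lengths of the A_i:
  m(A_1) = 21/4 - 13/4 = 2.
  m(A_2) = 29/4 - 27/4 = 1/2.
  m(A_3) = 43/4 - 37/4 = 3/2.
  m(A_4) = 27/2 - 11 = 5/2.
Contributions c_i * m(A_i):
  (-2) * (2) = -4.
  (-1) * (1/2) = -1/2.
  (-3) * (3/2) = -9/2.
  (5/2) * (5/2) = 25/4.
Total: -4 - 1/2 - 9/2 + 25/4 = -11/4.

-11/4


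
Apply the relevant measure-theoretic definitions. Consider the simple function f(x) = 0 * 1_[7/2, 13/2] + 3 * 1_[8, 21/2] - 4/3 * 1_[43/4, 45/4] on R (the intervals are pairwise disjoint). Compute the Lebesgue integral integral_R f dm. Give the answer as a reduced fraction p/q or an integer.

For a simple function f = sum_i c_i * 1_{A_i} with disjoint A_i,
  integral f dm = sum_i c_i * m(A_i).
Lengths of the A_i:
  m(A_1) = 13/2 - 7/2 = 3.
  m(A_2) = 21/2 - 8 = 5/2.
  m(A_3) = 45/4 - 43/4 = 1/2.
Contributions c_i * m(A_i):
  (0) * (3) = 0.
  (3) * (5/2) = 15/2.
  (-4/3) * (1/2) = -2/3.
Total: 0 + 15/2 - 2/3 = 41/6.

41/6


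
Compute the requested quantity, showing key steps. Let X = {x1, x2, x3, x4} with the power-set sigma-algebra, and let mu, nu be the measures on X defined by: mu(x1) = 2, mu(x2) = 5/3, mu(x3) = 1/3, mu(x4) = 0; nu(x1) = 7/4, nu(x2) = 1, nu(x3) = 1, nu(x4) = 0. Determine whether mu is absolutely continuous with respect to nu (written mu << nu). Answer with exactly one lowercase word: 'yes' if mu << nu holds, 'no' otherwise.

mu << nu means: every nu-null measurable set is also mu-null; equivalently, for every atom x, if nu({x}) = 0 then mu({x}) = 0.
Checking each atom:
  x1: nu = 7/4 > 0 -> no constraint.
  x2: nu = 1 > 0 -> no constraint.
  x3: nu = 1 > 0 -> no constraint.
  x4: nu = 0, mu = 0 -> consistent with mu << nu.
No atom violates the condition. Therefore mu << nu.

yes


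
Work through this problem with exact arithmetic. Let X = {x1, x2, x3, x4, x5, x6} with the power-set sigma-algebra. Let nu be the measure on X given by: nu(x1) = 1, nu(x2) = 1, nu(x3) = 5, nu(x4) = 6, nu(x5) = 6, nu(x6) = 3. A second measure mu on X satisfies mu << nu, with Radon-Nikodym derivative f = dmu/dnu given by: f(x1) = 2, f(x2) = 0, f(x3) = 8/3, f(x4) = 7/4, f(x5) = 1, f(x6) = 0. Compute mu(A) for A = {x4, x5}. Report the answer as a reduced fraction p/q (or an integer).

By the defining property of the Radon-Nikodym derivative, for every measurable set A,
  mu(A) = integral_A f dnu.
Since nu is a discrete measure concentrated on the atoms of X, the integral over A reduces to the sum
  mu(A) = sum_{x in A} f(x) * nu({x}).
Computing each term:
  x4: f(x4) * nu(x4) = 7/4 * 6 = 21/2.
  x5: f(x5) * nu(x5) = 1 * 6 = 6.
Summing: mu(A) = 21/2 + 6 = 33/2.

33/2


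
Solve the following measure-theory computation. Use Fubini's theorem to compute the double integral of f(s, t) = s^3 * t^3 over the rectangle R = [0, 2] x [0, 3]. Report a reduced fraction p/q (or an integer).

f(s, t) is a tensor product of a function of s and a function of t, and both factors are bounded continuous (hence Lebesgue integrable) on the rectangle, so Fubini's theorem applies:
  integral_R f d(m x m) = (integral_a1^b1 s^3 ds) * (integral_a2^b2 t^3 dt).
Inner integral in s: integral_{0}^{2} s^3 ds = (2^4 - 0^4)/4
  = 4.
Inner integral in t: integral_{0}^{3} t^3 dt = (3^4 - 0^4)/4
  = 81/4.
Product: (4) * (81/4) = 81.

81


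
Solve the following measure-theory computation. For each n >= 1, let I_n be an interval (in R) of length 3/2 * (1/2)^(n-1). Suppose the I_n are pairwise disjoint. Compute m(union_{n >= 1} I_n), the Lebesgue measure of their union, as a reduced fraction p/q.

By countable additivity of the Lebesgue measure on pairwise disjoint measurable sets,
  m(union_{n >= 1} I_n) = sum_{n >= 1} m(I_n) = sum_{n >= 1} a * r^(n-1),
  with a = 3/2 and r = 1/2.
Since 0 < r = 1/2 < 1, the geometric series converges:
  sum_{n >= 1} a * r^(n-1) = a / (1 - r).
  = 3/2 / (1 - 1/2)
  = 3/2 / (1/2)
  = 3.

3


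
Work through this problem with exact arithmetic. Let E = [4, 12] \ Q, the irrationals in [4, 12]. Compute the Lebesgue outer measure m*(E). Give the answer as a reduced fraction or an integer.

The interval I = [4, 12] has m(I) = 12 - 4 = 8 (endpoints are measure-zero, so open/closed/half-open agree). Write I = (I cap Q) u (I \ Q). The rationals in I are countable, so m*(I cap Q) = 0 (cover each rational by intervals whose total length is arbitrarily small). By countable subadditivity m*(I) <= m*(I cap Q) + m*(I \ Q), hence m*(I \ Q) >= m(I) = 8. The reverse inequality m*(I \ Q) <= m*(I) = 8 is trivial since (I \ Q) is a subset of I. Therefore m*(I \ Q) = 8.

8


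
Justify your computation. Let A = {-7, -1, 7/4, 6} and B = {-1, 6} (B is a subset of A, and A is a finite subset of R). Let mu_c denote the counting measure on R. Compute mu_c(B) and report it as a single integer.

Counting measure assigns mu_c(E) = |E| (number of elements) when E is finite.
B has 2 element(s), so mu_c(B) = 2.

2


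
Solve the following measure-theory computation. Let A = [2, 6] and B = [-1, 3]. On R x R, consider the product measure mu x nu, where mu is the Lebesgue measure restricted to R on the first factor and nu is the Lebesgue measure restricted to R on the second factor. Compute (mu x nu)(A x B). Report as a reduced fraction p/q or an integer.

For a measurable rectangle A x B, the product measure satisfies
  (mu x nu)(A x B) = mu(A) * nu(B).
  mu(A) = 4.
  nu(B) = 4.
  (mu x nu)(A x B) = 4 * 4 = 16.

16


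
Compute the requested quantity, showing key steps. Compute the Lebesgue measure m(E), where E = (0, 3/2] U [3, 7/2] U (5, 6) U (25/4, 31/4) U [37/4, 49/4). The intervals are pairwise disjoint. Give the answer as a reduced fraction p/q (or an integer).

For pairwise disjoint intervals, m(union_i I_i) = sum_i m(I_i),
and m is invariant under swapping open/closed endpoints (single points have measure 0).
So m(E) = sum_i (b_i - a_i).
  I_1 has length 3/2 - 0 = 3/2.
  I_2 has length 7/2 - 3 = 1/2.
  I_3 has length 6 - 5 = 1.
  I_4 has length 31/4 - 25/4 = 3/2.
  I_5 has length 49/4 - 37/4 = 3.
Summing:
  m(E) = 3/2 + 1/2 + 1 + 3/2 + 3 = 15/2.

15/2


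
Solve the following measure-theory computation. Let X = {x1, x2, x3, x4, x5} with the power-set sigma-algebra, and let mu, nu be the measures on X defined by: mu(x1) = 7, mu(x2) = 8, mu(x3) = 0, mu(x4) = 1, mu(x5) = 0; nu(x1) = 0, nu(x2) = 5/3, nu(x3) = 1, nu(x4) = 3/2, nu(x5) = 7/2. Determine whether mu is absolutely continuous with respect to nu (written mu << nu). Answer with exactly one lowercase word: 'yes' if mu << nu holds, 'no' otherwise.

mu << nu means: every nu-null measurable set is also mu-null; equivalently, for every atom x, if nu({x}) = 0 then mu({x}) = 0.
Checking each atom:
  x1: nu = 0, mu = 7 > 0 -> violates mu << nu.
  x2: nu = 5/3 > 0 -> no constraint.
  x3: nu = 1 > 0 -> no constraint.
  x4: nu = 3/2 > 0 -> no constraint.
  x5: nu = 7/2 > 0 -> no constraint.
The atom(s) x1 violate the condition (nu = 0 but mu > 0). Therefore mu is NOT absolutely continuous w.r.t. nu.

no


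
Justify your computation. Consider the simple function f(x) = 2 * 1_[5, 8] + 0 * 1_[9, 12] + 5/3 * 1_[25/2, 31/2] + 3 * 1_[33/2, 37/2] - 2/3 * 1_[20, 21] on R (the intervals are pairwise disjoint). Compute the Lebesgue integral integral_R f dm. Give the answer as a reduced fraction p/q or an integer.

For a simple function f = sum_i c_i * 1_{A_i} with disjoint A_i,
  integral f dm = sum_i c_i * m(A_i).
Lengths of the A_i:
  m(A_1) = 8 - 5 = 3.
  m(A_2) = 12 - 9 = 3.
  m(A_3) = 31/2 - 25/2 = 3.
  m(A_4) = 37/2 - 33/2 = 2.
  m(A_5) = 21 - 20 = 1.
Contributions c_i * m(A_i):
  (2) * (3) = 6.
  (0) * (3) = 0.
  (5/3) * (3) = 5.
  (3) * (2) = 6.
  (-2/3) * (1) = -2/3.
Total: 6 + 0 + 5 + 6 - 2/3 = 49/3.

49/3


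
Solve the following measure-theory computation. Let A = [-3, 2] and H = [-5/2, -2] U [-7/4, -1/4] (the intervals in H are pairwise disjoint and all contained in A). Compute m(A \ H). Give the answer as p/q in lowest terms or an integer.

The ambient interval has length m(A) = 2 - (-3) = 5.
Since the holes are disjoint and sit inside A, by finite additivity
  m(H) = sum_i (b_i - a_i), and m(A \ H) = m(A) - m(H).
Computing the hole measures:
  m(H_1) = -2 - (-5/2) = 1/2.
  m(H_2) = -1/4 - (-7/4) = 3/2.
Summed: m(H) = 1/2 + 3/2 = 2.
So m(A \ H) = 5 - 2 = 3.

3


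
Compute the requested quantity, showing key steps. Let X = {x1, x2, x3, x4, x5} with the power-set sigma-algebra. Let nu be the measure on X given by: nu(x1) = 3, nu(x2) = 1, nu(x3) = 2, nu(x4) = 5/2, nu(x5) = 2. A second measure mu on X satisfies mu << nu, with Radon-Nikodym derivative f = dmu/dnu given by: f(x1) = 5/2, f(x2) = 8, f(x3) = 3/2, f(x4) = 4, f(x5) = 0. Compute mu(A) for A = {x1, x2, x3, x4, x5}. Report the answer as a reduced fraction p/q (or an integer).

By the defining property of the Radon-Nikodym derivative, for every measurable set A,
  mu(A) = integral_A f dnu.
Since nu is a discrete measure concentrated on the atoms of X, the integral over A reduces to the sum
  mu(A) = sum_{x in A} f(x) * nu({x}).
Computing each term:
  x1: f(x1) * nu(x1) = 5/2 * 3 = 15/2.
  x2: f(x2) * nu(x2) = 8 * 1 = 8.
  x3: f(x3) * nu(x3) = 3/2 * 2 = 3.
  x4: f(x4) * nu(x4) = 4 * 5/2 = 10.
  x5: f(x5) * nu(x5) = 0 * 2 = 0.
Summing: mu(A) = 15/2 + 8 + 3 + 10 + 0 = 57/2.

57/2


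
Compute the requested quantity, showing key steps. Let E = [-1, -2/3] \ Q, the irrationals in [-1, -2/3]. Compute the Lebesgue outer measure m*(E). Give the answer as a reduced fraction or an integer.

The interval I = [-1, -2/3] has m(I) = -2/3 - (-1) = 1/3 (endpoints are measure-zero, so open/closed/half-open agree). Write I = (I cap Q) u (I \ Q). The rationals in I are countable, so m*(I cap Q) = 0 (cover each rational by intervals whose total length is arbitrarily small). By countable subadditivity m*(I) <= m*(I cap Q) + m*(I \ Q), hence m*(I \ Q) >= m(I) = 1/3. The reverse inequality m*(I \ Q) <= m*(I) = 1/3 is trivial since (I \ Q) is a subset of I. Therefore m*(I \ Q) = 1/3.

1/3


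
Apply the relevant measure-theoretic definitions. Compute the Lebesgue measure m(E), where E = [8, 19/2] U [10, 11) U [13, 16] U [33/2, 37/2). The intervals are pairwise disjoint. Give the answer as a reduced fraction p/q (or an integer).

For pairwise disjoint intervals, m(union_i I_i) = sum_i m(I_i),
and m is invariant under swapping open/closed endpoints (single points have measure 0).
So m(E) = sum_i (b_i - a_i).
  I_1 has length 19/2 - 8 = 3/2.
  I_2 has length 11 - 10 = 1.
  I_3 has length 16 - 13 = 3.
  I_4 has length 37/2 - 33/2 = 2.
Summing:
  m(E) = 3/2 + 1 + 3 + 2 = 15/2.

15/2


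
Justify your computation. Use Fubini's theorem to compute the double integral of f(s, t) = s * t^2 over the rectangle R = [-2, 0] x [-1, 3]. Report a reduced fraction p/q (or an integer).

f(s, t) is a tensor product of a function of s and a function of t, and both factors are bounded continuous (hence Lebesgue integrable) on the rectangle, so Fubini's theorem applies:
  integral_R f d(m x m) = (integral_a1^b1 s ds) * (integral_a2^b2 t^2 dt).
Inner integral in s: integral_{-2}^{0} s ds = (0^2 - (-2)^2)/2
  = -2.
Inner integral in t: integral_{-1}^{3} t^2 dt = (3^3 - (-1)^3)/3
  = 28/3.
Product: (-2) * (28/3) = -56/3.

-56/3


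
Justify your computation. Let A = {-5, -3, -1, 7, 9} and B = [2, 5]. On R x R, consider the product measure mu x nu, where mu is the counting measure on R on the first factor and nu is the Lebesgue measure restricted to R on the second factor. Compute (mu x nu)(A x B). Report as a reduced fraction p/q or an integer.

For a measurable rectangle A x B, the product measure satisfies
  (mu x nu)(A x B) = mu(A) * nu(B).
  mu(A) = 5.
  nu(B) = 3.
  (mu x nu)(A x B) = 5 * 3 = 15.

15


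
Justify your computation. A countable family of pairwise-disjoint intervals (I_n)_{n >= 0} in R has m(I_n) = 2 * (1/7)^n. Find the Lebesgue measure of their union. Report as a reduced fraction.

By countable additivity of the Lebesgue measure on pairwise disjoint measurable sets,
  m(union_{n >= 0} I_n) = sum_{n >= 0} m(I_n) = sum_{n >= 0} a * r^n,
  with a = 2 and r = 1/7.
Since 0 < r = 1/7 < 1, the geometric series converges:
  sum_{n >= 0} a * r^n = a / (1 - r).
  = 2 / (1 - 1/7)
  = 2 / (6/7)
  = 7/3.

7/3


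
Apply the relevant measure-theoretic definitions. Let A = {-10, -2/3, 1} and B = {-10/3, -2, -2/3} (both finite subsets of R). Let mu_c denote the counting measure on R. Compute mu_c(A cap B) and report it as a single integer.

Counting measure on a finite set equals cardinality. mu_c(A cap B) = |A cap B| (elements appearing in both).
Enumerating the elements of A that also lie in B gives 1 element(s).
So mu_c(A cap B) = 1.

1


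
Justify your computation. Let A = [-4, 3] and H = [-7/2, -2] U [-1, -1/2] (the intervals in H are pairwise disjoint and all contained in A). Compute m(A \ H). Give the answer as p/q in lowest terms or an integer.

The ambient interval has length m(A) = 3 - (-4) = 7.
Since the holes are disjoint and sit inside A, by finite additivity
  m(H) = sum_i (b_i - a_i), and m(A \ H) = m(A) - m(H).
Computing the hole measures:
  m(H_1) = -2 - (-7/2) = 3/2.
  m(H_2) = -1/2 - (-1) = 1/2.
Summed: m(H) = 3/2 + 1/2 = 2.
So m(A \ H) = 7 - 2 = 5.

5


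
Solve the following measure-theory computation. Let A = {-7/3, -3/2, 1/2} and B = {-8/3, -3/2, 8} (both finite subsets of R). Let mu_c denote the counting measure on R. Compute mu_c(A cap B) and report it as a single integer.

Counting measure on a finite set equals cardinality. mu_c(A cap B) = |A cap B| (elements appearing in both).
Enumerating the elements of A that also lie in B gives 1 element(s).
So mu_c(A cap B) = 1.

1


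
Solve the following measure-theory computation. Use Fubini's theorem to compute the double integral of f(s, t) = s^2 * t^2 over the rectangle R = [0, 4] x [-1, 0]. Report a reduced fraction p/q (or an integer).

f(s, t) is a tensor product of a function of s and a function of t, and both factors are bounded continuous (hence Lebesgue integrable) on the rectangle, so Fubini's theorem applies:
  integral_R f d(m x m) = (integral_a1^b1 s^2 ds) * (integral_a2^b2 t^2 dt).
Inner integral in s: integral_{0}^{4} s^2 ds = (4^3 - 0^3)/3
  = 64/3.
Inner integral in t: integral_{-1}^{0} t^2 dt = (0^3 - (-1)^3)/3
  = 1/3.
Product: (64/3) * (1/3) = 64/9.

64/9


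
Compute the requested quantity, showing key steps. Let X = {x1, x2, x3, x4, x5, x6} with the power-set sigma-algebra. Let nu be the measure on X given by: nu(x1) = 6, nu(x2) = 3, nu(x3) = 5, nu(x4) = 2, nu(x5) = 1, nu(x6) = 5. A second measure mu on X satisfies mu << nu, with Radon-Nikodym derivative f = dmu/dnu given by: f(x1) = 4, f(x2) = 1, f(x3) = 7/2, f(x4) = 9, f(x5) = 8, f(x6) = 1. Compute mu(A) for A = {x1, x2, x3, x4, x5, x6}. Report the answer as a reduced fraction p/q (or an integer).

By the defining property of the Radon-Nikodym derivative, for every measurable set A,
  mu(A) = integral_A f dnu.
Since nu is a discrete measure concentrated on the atoms of X, the integral over A reduces to the sum
  mu(A) = sum_{x in A} f(x) * nu({x}).
Computing each term:
  x1: f(x1) * nu(x1) = 4 * 6 = 24.
  x2: f(x2) * nu(x2) = 1 * 3 = 3.
  x3: f(x3) * nu(x3) = 7/2 * 5 = 35/2.
  x4: f(x4) * nu(x4) = 9 * 2 = 18.
  x5: f(x5) * nu(x5) = 8 * 1 = 8.
  x6: f(x6) * nu(x6) = 1 * 5 = 5.
Summing: mu(A) = 24 + 3 + 35/2 + 18 + 8 + 5 = 151/2.

151/2


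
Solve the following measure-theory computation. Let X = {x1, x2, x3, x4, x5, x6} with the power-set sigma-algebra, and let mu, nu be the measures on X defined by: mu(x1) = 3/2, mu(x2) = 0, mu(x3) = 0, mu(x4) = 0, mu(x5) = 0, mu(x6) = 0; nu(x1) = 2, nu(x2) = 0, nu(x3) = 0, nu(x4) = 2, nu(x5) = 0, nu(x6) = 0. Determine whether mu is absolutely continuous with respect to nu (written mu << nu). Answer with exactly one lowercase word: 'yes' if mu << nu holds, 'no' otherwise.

mu << nu means: every nu-null measurable set is also mu-null; equivalently, for every atom x, if nu({x}) = 0 then mu({x}) = 0.
Checking each atom:
  x1: nu = 2 > 0 -> no constraint.
  x2: nu = 0, mu = 0 -> consistent with mu << nu.
  x3: nu = 0, mu = 0 -> consistent with mu << nu.
  x4: nu = 2 > 0 -> no constraint.
  x5: nu = 0, mu = 0 -> consistent with mu << nu.
  x6: nu = 0, mu = 0 -> consistent with mu << nu.
No atom violates the condition. Therefore mu << nu.

yes


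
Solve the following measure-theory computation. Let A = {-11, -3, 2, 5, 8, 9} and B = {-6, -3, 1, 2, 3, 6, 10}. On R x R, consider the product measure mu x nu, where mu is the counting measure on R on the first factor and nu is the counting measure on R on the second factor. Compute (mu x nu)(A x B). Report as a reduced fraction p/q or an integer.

For a measurable rectangle A x B, the product measure satisfies
  (mu x nu)(A x B) = mu(A) * nu(B).
  mu(A) = 6.
  nu(B) = 7.
  (mu x nu)(A x B) = 6 * 7 = 42.

42


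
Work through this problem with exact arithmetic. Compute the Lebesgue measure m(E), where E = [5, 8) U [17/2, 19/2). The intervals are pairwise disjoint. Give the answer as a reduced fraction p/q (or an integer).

For pairwise disjoint intervals, m(union_i I_i) = sum_i m(I_i),
and m is invariant under swapping open/closed endpoints (single points have measure 0).
So m(E) = sum_i (b_i - a_i).
  I_1 has length 8 - 5 = 3.
  I_2 has length 19/2 - 17/2 = 1.
Summing:
  m(E) = 3 + 1 = 4.

4


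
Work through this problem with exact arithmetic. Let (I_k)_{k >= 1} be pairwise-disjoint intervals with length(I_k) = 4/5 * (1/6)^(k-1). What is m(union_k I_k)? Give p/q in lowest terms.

By countable additivity of the Lebesgue measure on pairwise disjoint measurable sets,
  m(union_{k >= 1} I_k) = sum_{k >= 1} m(I_k) = sum_{k >= 1} a * r^(k-1),
  with a = 4/5 and r = 1/6.
Since 0 < r = 1/6 < 1, the geometric series converges:
  sum_{k >= 1} a * r^(k-1) = a / (1 - r).
  = 4/5 / (1 - 1/6)
  = 4/5 / (5/6)
  = 24/25.

24/25


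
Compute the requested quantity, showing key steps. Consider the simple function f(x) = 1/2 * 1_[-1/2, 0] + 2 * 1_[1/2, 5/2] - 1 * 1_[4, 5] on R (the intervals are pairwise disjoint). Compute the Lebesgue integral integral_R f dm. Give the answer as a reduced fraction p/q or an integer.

For a simple function f = sum_i c_i * 1_{A_i} with disjoint A_i,
  integral f dm = sum_i c_i * m(A_i).
Lengths of the A_i:
  m(A_1) = 0 - (-1/2) = 1/2.
  m(A_2) = 5/2 - 1/2 = 2.
  m(A_3) = 5 - 4 = 1.
Contributions c_i * m(A_i):
  (1/2) * (1/2) = 1/4.
  (2) * (2) = 4.
  (-1) * (1) = -1.
Total: 1/4 + 4 - 1 = 13/4.

13/4


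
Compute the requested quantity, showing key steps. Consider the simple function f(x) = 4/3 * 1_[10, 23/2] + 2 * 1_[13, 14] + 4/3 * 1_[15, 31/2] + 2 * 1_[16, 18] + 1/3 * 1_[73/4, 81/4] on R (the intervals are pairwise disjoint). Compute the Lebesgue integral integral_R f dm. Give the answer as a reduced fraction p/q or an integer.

For a simple function f = sum_i c_i * 1_{A_i} with disjoint A_i,
  integral f dm = sum_i c_i * m(A_i).
Lengths of the A_i:
  m(A_1) = 23/2 - 10 = 3/2.
  m(A_2) = 14 - 13 = 1.
  m(A_3) = 31/2 - 15 = 1/2.
  m(A_4) = 18 - 16 = 2.
  m(A_5) = 81/4 - 73/4 = 2.
Contributions c_i * m(A_i):
  (4/3) * (3/2) = 2.
  (2) * (1) = 2.
  (4/3) * (1/2) = 2/3.
  (2) * (2) = 4.
  (1/3) * (2) = 2/3.
Total: 2 + 2 + 2/3 + 4 + 2/3 = 28/3.

28/3


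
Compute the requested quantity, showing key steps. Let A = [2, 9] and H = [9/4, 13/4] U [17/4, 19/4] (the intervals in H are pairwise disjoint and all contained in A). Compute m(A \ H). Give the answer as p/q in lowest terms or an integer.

The ambient interval has length m(A) = 9 - 2 = 7.
Since the holes are disjoint and sit inside A, by finite additivity
  m(H) = sum_i (b_i - a_i), and m(A \ H) = m(A) - m(H).
Computing the hole measures:
  m(H_1) = 13/4 - 9/4 = 1.
  m(H_2) = 19/4 - 17/4 = 1/2.
Summed: m(H) = 1 + 1/2 = 3/2.
So m(A \ H) = 7 - 3/2 = 11/2.

11/2


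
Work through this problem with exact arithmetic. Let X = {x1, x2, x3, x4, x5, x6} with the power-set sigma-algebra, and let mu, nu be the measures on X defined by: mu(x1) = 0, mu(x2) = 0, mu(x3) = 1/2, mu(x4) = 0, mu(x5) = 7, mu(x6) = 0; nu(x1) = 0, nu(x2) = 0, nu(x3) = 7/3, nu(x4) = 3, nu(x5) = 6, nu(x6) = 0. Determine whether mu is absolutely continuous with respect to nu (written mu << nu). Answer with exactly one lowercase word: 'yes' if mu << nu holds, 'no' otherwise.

mu << nu means: every nu-null measurable set is also mu-null; equivalently, for every atom x, if nu({x}) = 0 then mu({x}) = 0.
Checking each atom:
  x1: nu = 0, mu = 0 -> consistent with mu << nu.
  x2: nu = 0, mu = 0 -> consistent with mu << nu.
  x3: nu = 7/3 > 0 -> no constraint.
  x4: nu = 3 > 0 -> no constraint.
  x5: nu = 6 > 0 -> no constraint.
  x6: nu = 0, mu = 0 -> consistent with mu << nu.
No atom violates the condition. Therefore mu << nu.

yes


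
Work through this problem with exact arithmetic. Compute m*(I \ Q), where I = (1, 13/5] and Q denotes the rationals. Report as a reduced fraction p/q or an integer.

The interval I = (1, 13/5] has m(I) = 13/5 - 1 = 8/5 (endpoints are measure-zero, so open/closed/half-open agree). Write I = (I cap Q) u (I \ Q). The rationals in I are countable, so m*(I cap Q) = 0 (cover each rational by intervals whose total length is arbitrarily small). By countable subadditivity m*(I) <= m*(I cap Q) + m*(I \ Q), hence m*(I \ Q) >= m(I) = 8/5. The reverse inequality m*(I \ Q) <= m*(I) = 8/5 is trivial since (I \ Q) is a subset of I. Therefore m*(I \ Q) = 8/5.

8/5


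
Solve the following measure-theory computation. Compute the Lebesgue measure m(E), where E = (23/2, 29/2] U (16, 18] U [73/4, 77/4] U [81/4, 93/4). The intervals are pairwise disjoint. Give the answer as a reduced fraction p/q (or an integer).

For pairwise disjoint intervals, m(union_i I_i) = sum_i m(I_i),
and m is invariant under swapping open/closed endpoints (single points have measure 0).
So m(E) = sum_i (b_i - a_i).
  I_1 has length 29/2 - 23/2 = 3.
  I_2 has length 18 - 16 = 2.
  I_3 has length 77/4 - 73/4 = 1.
  I_4 has length 93/4 - 81/4 = 3.
Summing:
  m(E) = 3 + 2 + 1 + 3 = 9.

9


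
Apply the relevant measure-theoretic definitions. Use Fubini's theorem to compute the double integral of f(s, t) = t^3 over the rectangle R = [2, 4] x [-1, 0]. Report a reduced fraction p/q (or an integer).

f(s, t) is a tensor product of a function of s and a function of t, and both factors are bounded continuous (hence Lebesgue integrable) on the rectangle, so Fubini's theorem applies:
  integral_R f d(m x m) = (integral_a1^b1 1 ds) * (integral_a2^b2 t^3 dt).
Inner integral in s: integral_{2}^{4} 1 ds = (4^1 - 2^1)/1
  = 2.
Inner integral in t: integral_{-1}^{0} t^3 dt = (0^4 - (-1)^4)/4
  = -1/4.
Product: (2) * (-1/4) = -1/2.

-1/2


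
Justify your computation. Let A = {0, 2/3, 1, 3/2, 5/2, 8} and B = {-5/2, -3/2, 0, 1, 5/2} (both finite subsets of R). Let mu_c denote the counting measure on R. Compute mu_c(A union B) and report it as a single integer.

Counting measure on a finite set equals cardinality. By inclusion-exclusion, |A union B| = |A| + |B| - |A cap B|.
|A| = 6, |B| = 5, |A cap B| = 3.
So mu_c(A union B) = 6 + 5 - 3 = 8.

8


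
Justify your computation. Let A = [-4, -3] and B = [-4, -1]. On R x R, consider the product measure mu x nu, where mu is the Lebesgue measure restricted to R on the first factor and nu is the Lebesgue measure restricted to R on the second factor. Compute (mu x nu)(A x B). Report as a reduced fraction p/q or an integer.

For a measurable rectangle A x B, the product measure satisfies
  (mu x nu)(A x B) = mu(A) * nu(B).
  mu(A) = 1.
  nu(B) = 3.
  (mu x nu)(A x B) = 1 * 3 = 3.

3
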